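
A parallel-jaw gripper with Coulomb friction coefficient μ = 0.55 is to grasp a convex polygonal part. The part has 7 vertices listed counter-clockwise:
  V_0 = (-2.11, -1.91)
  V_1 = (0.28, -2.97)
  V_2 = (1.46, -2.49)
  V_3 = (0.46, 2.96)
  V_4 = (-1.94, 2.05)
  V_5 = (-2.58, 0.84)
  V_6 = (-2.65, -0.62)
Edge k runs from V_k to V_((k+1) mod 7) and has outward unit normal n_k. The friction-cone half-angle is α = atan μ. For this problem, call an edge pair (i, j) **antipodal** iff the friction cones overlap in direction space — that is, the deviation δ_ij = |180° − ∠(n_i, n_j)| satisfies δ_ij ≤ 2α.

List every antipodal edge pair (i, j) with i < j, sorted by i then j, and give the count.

α = atan 0.55 = 28.81°;  2α = 57.62°
n_0 = (-0.4054, -0.9141)
n_1 = (+0.3768, -0.9263)
n_2 = (+0.9836, +0.1805)
n_3 = (-0.3545, +0.9350)
n_4 = (-0.8840, +0.4676)
n_5 = (-0.9989, +0.0479)
n_6 = (-0.9224, -0.3861)
  (0,1): δ = 133.95°  ·
  (0,2): δ = 55.68°  ✓
  (0,3): δ = 44.68°  ✓
  (0,4): δ = 86.04°  ·
  (0,5): δ = 111.17°  ·
  (0,6): δ = 136.63°  ·
  (1,2): δ = 101.74°  ·
  (1,3): δ = 1.37°  ✓
  (1,4): δ = 39.99°  ✓
  (1,5): δ = 65.12°  ·
  (1,6): δ = 90.58°  ·
  (2,3): δ = 79.63°  ·
  (2,4): δ = 38.27°  ✓
  (2,5): δ = 13.14°  ✓
  (2,6): δ = 12.32°  ✓
  (3,4): δ = 138.64°  ·
  (3,5): δ = 113.51°  ·
  (3,6): δ = 88.05°  ·
  (4,5): δ = 154.87°  ·
  (4,6): δ = 129.41°  ·
  (5,6): δ = 154.54°  ·
antipodal pairs: 7

count = 7; pairs: (0,2), (0,3), (1,3), (1,4), (2,4), (2,5), (2,6)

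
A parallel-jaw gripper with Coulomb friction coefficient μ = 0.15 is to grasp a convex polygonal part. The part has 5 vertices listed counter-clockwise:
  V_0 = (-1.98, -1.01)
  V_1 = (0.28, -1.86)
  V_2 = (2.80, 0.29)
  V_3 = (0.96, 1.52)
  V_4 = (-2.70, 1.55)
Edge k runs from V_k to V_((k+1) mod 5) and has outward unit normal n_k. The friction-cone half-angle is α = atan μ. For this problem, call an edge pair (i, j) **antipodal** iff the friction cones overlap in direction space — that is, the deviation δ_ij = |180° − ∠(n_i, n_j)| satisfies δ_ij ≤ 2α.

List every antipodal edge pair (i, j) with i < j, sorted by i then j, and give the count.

count = 1; pairs: (0,2)

α = atan 0.15 = 8.53°;  2α = 17.06°
n_0 = (-0.3520, -0.9360)
n_1 = (+0.6490, -0.7607)
n_2 = (+0.5557, +0.8314)
n_3 = (+0.0082, +1.0000)
n_4 = (-0.9627, -0.2707)
  (0,1): δ = 118.92°  ·
  (0,2): δ = 13.15°  ✓
  (0,3): δ = 20.14°  ·
  (0,4): δ = 126.32°  ·
  (1,2): δ = 74.23°  ·
  (1,3): δ = 40.94°  ·
  (1,4): δ = 65.24°  ·
  (2,3): δ = 146.71°  ·
  (2,4): δ = 40.53°  ·
  (3,4): δ = 73.82°  ·
antipodal pairs: 1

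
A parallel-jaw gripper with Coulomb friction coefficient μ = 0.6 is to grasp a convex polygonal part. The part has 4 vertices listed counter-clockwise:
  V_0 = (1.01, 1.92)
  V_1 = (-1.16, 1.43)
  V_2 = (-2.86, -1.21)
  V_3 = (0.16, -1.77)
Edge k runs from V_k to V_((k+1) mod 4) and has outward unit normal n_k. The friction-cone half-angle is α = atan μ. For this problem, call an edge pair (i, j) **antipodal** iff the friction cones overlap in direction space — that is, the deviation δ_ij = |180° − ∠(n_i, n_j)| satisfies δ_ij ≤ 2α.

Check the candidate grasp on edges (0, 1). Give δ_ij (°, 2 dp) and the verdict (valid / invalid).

δ = 135.50°, invalid

α = atan 0.6 = 30.96°;  2α = 61.93°
edge 0: e_0 = (-2.17, -0.49);  n_0 = (-0.2203, +0.9754)
edge 1: e_1 = (-1.70, -2.64);  n_1 = (-0.8408, +0.5414)
∠(n_0, n_1) = 44.50°
δ = |180° − 44.50°| = 135.50°
135.50° > 2α = 61.93°  →  invalid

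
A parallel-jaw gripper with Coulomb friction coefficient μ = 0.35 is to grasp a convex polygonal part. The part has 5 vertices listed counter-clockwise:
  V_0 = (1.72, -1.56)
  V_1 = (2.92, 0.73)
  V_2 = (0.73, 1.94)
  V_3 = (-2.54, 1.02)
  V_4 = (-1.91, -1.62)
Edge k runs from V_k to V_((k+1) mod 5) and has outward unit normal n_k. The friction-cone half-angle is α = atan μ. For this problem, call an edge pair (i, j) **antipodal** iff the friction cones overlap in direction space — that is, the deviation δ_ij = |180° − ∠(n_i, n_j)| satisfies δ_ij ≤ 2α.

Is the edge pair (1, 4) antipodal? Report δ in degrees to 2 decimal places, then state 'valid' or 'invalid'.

δ = 29.87°, valid

α = atan 0.35 = 19.29°;  2α = 38.58°
edge 1: e_1 = (-2.19, +1.21);  n_1 = (+0.4836, +0.8753)
edge 4: e_4 = (+3.63, +0.06);  n_4 = (+0.0165, -0.9999)
∠(n_1, n_4) = 150.13°
δ = |180° − 150.13°| = 29.87°
29.87° ≤ 2α = 38.58°  →  valid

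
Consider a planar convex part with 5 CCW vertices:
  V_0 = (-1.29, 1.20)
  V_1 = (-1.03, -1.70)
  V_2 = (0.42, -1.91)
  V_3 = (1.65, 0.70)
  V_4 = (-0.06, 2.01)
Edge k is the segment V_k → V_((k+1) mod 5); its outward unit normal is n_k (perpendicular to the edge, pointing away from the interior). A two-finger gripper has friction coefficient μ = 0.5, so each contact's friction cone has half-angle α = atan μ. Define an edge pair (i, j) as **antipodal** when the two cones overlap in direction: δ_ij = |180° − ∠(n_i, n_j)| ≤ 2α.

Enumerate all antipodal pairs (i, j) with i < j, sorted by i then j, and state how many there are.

α = atan 0.5 = 26.57°;  2α = 53.13°
n_0 = (-0.9960, -0.0893)
n_1 = (-0.1433, -0.9897)
n_2 = (+0.9046, -0.4263)
n_3 = (+0.6081, +0.7938)
n_4 = (-0.5500, +0.8352)
  (0,1): δ = 103.36°  ·
  (0,2): δ = 30.36°  ✓
  (0,3): δ = 47.42°  ✓
  (0,4): δ = 118.24°  ·
  (1,2): δ = 106.99°  ·
  (1,3): δ = 29.21°  ✓
  (1,4): δ = 41.61°  ✓
  (2,3): δ = 102.22°  ·
  (2,4): δ = 31.40°  ✓
  (3,4): δ = 109.18°  ·
antipodal pairs: 5

count = 5; pairs: (0,2), (0,3), (1,3), (1,4), (2,4)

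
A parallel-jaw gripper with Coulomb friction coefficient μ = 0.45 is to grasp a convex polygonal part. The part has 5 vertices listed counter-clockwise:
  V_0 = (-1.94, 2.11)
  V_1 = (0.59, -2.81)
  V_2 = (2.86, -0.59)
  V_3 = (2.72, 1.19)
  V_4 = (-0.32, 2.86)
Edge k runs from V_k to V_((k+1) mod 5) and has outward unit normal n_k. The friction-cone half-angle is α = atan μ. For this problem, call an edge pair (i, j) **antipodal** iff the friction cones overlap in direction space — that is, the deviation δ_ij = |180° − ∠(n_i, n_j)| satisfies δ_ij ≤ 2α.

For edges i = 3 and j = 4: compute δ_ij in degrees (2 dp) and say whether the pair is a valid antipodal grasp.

α = atan 0.45 = 24.23°;  2α = 48.46°
edge 3: e_3 = (-3.04, +1.67);  n_3 = (+0.4815, +0.8765)
edge 4: e_4 = (-1.62, -0.75);  n_4 = (-0.4201, +0.9075)
∠(n_3, n_4) = 53.62°
δ = |180° − 53.62°| = 126.38°
126.38° > 2α = 48.46°  →  invalid

δ = 126.38°, invalid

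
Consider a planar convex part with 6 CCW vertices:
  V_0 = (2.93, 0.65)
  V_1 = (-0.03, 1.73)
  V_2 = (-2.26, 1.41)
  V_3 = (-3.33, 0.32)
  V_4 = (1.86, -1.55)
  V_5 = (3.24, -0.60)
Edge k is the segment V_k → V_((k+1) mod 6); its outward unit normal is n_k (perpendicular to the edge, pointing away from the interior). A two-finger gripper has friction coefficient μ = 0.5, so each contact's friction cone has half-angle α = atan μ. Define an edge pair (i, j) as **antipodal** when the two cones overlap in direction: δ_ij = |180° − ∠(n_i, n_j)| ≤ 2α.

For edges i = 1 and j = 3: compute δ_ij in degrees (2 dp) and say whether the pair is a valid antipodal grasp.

δ = 27.98°, valid

α = atan 0.5 = 26.57°;  2α = 53.13°
edge 1: e_1 = (-2.23, -0.32);  n_1 = (-0.1420, +0.9899)
edge 3: e_3 = (+5.19, -1.87);  n_3 = (-0.3390, -0.9408)
∠(n_1, n_3) = 152.02°
δ = |180° − 152.02°| = 27.98°
27.98° ≤ 2α = 53.13°  →  valid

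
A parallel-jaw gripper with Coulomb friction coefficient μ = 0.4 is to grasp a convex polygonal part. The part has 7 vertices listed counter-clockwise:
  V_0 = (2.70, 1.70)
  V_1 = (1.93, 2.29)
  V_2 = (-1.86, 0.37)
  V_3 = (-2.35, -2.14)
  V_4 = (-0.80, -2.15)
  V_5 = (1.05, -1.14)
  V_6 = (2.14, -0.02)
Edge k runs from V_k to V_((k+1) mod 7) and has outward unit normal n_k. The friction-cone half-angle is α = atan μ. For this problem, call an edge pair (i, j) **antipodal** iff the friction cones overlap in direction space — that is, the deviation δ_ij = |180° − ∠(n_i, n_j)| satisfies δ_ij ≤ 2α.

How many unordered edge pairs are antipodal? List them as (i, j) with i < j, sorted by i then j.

α = atan 0.4 = 21.80°;  2α = 43.60°
n_0 = (+0.6082, +0.7938)
n_1 = (-0.4519, +0.8921)
n_2 = (-0.9815, +0.1916)
n_3 = (-0.0065, -1.0000)
n_4 = (+0.4792, -0.8777)
n_5 = (+0.7166, -0.6974)
n_6 = (+0.9509, -0.3096)
  (0,1): δ = 115.67°  ·
  (0,2): δ = 63.59°  ·
  (0,3): δ = 37.09°  ✓
  (0,4): δ = 66.09°  ·
  (0,5): δ = 83.24°  ·
  (0,6): δ = 109.43°  ·
  (1,2): δ = 127.91°  ·
  (1,3): δ = 27.24°  ✓
  (1,4): δ = 1.77°  ✓
  (1,5): δ = 18.91°  ✓
  (1,6): δ = 45.10°  ·
  (2,3): δ = 79.32°  ·
  (2,4): δ = 50.32°  ·
  (2,5): δ = 33.18°  ✓
  (2,6): δ = 6.99°  ✓
  (3,4): δ = 151.00°  ·
  (3,5): δ = 133.85°  ·
  (3,6): δ = 107.66°  ·
  (4,5): δ = 162.85°  ·
  (4,6): δ = 136.67°  ·
  (5,6): δ = 153.81°  ·
antipodal pairs: 6

count = 6; pairs: (0,3), (1,3), (1,4), (1,5), (2,5), (2,6)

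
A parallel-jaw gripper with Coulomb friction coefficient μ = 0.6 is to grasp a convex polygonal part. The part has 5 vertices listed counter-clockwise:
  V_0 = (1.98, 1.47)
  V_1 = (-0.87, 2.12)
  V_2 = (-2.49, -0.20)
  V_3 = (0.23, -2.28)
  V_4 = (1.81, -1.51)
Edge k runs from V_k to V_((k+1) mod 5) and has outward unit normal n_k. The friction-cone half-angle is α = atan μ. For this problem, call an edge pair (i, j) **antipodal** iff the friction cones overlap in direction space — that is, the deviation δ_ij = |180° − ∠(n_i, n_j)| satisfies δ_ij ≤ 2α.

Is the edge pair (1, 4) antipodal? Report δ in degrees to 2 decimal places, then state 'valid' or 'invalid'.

δ = 31.66°, valid

α = atan 0.6 = 30.96°;  2α = 61.93°
edge 1: e_1 = (-1.62, -2.32);  n_1 = (-0.8199, +0.5725)
edge 4: e_4 = (+0.17, +2.98);  n_4 = (+0.9984, -0.0570)
∠(n_1, n_4) = 148.34°
δ = |180° − 148.34°| = 31.66°
31.66° ≤ 2α = 61.93°  →  valid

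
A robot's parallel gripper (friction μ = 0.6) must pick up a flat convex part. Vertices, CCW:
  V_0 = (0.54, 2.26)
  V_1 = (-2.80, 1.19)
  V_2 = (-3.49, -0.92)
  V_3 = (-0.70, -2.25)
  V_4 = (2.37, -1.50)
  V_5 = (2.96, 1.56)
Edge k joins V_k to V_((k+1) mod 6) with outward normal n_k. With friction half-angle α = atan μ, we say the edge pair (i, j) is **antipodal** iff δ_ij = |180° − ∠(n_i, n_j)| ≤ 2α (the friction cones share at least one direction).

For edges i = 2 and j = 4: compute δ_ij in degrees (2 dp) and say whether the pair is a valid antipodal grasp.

δ = 75.43°, invalid

α = atan 0.6 = 30.96°;  2α = 61.93°
edge 2: e_2 = (+2.79, -1.33);  n_2 = (-0.4303, -0.9027)
edge 4: e_4 = (+0.59, +3.06);  n_4 = (+0.9819, -0.1893)
∠(n_2, n_4) = 104.57°
δ = |180° − 104.57°| = 75.43°
75.43° > 2α = 61.93°  →  invalid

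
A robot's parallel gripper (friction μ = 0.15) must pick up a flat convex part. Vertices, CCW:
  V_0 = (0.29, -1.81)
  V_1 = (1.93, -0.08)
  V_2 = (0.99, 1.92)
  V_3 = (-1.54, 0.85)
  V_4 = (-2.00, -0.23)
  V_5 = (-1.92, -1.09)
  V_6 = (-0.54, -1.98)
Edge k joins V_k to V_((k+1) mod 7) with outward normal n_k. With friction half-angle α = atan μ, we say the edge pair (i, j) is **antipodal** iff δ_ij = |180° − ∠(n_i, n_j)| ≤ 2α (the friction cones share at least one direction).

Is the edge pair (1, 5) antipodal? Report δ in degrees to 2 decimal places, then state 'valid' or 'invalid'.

α = atan 0.15 = 8.53°;  2α = 17.06°
edge 1: e_1 = (-0.94, +2.00);  n_1 = (+0.9050, +0.4254)
edge 5: e_5 = (+1.38, -0.89);  n_5 = (-0.5420, -0.8404)
∠(n_1, n_5) = 147.99°
δ = |180° − 147.99°| = 32.01°
32.01° > 2α = 17.06°  →  invalid

δ = 32.01°, invalid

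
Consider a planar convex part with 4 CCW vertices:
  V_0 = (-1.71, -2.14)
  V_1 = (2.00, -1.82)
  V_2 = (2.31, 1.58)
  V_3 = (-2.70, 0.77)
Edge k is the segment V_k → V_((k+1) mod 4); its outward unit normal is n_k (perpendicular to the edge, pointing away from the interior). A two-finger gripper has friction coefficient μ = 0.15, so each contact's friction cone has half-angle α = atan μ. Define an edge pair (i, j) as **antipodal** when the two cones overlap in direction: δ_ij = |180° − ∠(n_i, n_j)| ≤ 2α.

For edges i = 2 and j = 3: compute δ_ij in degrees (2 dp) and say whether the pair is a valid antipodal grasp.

α = atan 0.15 = 8.53°;  2α = 17.06°
edge 2: e_2 = (-5.01, -0.81);  n_2 = (-0.1596, +0.9872)
edge 3: e_3 = (+0.99, -2.91);  n_3 = (-0.9467, -0.3221)
∠(n_2, n_3) = 99.60°
δ = |180° − 99.60°| = 80.40°
80.40° > 2α = 17.06°  →  invalid

δ = 80.40°, invalid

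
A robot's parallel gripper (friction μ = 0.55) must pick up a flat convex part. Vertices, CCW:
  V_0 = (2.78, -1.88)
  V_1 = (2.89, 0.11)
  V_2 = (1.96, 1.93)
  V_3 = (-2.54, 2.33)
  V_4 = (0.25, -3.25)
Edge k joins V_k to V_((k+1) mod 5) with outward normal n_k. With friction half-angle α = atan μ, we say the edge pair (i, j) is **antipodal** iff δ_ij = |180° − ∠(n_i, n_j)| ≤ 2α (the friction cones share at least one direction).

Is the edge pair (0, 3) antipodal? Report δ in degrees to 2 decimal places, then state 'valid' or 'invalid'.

α = atan 0.55 = 28.81°;  2α = 57.62°
edge 0: e_0 = (+0.11, +1.99);  n_0 = (+0.9985, -0.0552)
edge 3: e_3 = (+2.79, -5.58);  n_3 = (-0.8944, -0.4472)
∠(n_0, n_3) = 150.27°
δ = |180° − 150.27°| = 29.73°
29.73° ≤ 2α = 57.62°  →  valid

δ = 29.73°, valid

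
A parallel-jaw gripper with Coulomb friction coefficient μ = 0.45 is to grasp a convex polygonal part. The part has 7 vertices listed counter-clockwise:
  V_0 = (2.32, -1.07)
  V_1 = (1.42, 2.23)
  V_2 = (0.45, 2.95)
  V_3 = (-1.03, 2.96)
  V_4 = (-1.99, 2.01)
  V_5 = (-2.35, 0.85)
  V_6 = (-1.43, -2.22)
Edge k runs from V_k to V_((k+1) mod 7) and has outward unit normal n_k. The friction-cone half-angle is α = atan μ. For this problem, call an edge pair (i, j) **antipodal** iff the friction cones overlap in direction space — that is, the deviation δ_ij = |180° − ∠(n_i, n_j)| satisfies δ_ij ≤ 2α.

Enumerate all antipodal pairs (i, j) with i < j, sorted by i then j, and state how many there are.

α = atan 0.45 = 24.23°;  2α = 48.46°
n_0 = (+0.9648, +0.2631)
n_1 = (+0.5960, +0.8030)
n_2 = (+0.0068, +1.0000)
n_3 = (-0.7034, +0.7108)
n_4 = (-0.9551, +0.2964)
n_5 = (-0.9579, -0.2871)
n_6 = (+0.2932, -0.9561)
  (0,1): δ = 141.84°  ·
  (0,2): δ = 105.64°  ·
  (0,3): δ = 60.56°  ·
  (0,4): δ = 32.50°  ✓
  (0,5): δ = 1.43°  ✓
  (0,6): δ = 91.79°  ·
  (1,2): δ = 143.80°  ·
  (1,3): δ = 98.71°  ·
  (1,4): δ = 70.66°  ·
  (1,5): δ = 36.73°  ✓
  (1,6): δ = 53.63°  ·
  (2,3): δ = 134.91°  ·
  (2,4): δ = 106.85°  ·
  (2,5): δ = 72.93°  ·
  (2,6): δ = 17.44°  ✓
  (3,4): δ = 151.94°  ·
  (3,5): δ = 118.02°  ·
  (3,6): δ = 27.65°  ✓
  (4,5): δ = 146.08°  ·
  (4,6): δ = 55.71°  ·
  (5,6): δ = 89.63°  ·
antipodal pairs: 5

count = 5; pairs: (0,4), (0,5), (1,5), (2,6), (3,6)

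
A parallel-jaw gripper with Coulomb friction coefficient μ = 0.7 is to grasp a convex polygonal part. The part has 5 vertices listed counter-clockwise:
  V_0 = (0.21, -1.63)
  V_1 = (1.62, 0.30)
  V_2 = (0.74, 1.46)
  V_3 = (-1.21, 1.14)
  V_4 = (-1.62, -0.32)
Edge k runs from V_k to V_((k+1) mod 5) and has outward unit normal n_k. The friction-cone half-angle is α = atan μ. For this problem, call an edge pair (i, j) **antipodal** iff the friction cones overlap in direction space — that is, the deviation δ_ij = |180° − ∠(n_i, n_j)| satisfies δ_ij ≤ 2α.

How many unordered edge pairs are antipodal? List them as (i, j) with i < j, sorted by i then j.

α = atan 0.7 = 34.99°;  2α = 69.98°
n_0 = (+0.8075, -0.5899)
n_1 = (+0.7967, +0.6044)
n_2 = (-0.1619, +0.9868)
n_3 = (-0.9628, +0.2704)
n_4 = (-0.5821, -0.8131)
  (0,1): δ = 106.66°  ·
  (0,2): δ = 44.53°  ✓
  (0,3): δ = 20.46°  ✓
  (0,4): δ = 90.55°  ·
  (1,2): δ = 117.87°  ·
  (1,3): δ = 52.87°  ✓
  (1,4): δ = 17.22°  ✓
  (2,3): δ = 115.01°  ·
  (2,4): δ = 44.92°  ✓
  (3,4): δ = 109.91°  ·
antipodal pairs: 5

count = 5; pairs: (0,2), (0,3), (1,3), (1,4), (2,4)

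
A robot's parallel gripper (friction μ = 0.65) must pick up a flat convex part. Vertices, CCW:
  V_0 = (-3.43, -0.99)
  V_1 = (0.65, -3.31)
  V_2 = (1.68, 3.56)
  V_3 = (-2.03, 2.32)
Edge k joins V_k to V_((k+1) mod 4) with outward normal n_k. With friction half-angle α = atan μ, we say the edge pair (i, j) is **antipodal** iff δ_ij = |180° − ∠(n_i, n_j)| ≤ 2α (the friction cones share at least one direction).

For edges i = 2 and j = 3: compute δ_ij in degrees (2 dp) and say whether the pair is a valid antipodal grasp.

δ = 131.41°, invalid

α = atan 0.65 = 33.02°;  2α = 66.05°
edge 2: e_2 = (-3.71, -1.24);  n_2 = (-0.3170, +0.9484)
edge 3: e_3 = (-1.40, -3.31);  n_3 = (-0.9210, +0.3895)
∠(n_2, n_3) = 48.59°
δ = |180° − 48.59°| = 131.41°
131.41° > 2α = 66.05°  →  invalid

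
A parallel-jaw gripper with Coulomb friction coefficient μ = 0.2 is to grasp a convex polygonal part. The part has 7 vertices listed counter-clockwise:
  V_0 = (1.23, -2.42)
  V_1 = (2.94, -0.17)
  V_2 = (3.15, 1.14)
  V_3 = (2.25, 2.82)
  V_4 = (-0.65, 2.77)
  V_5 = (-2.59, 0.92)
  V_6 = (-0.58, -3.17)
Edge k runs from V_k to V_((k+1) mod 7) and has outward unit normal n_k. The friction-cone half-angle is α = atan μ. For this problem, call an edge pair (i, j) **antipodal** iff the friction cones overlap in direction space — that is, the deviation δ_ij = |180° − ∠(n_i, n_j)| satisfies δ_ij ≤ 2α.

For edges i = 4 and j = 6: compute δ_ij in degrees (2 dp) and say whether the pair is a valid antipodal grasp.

δ = 21.13°, valid

α = atan 0.2 = 11.31°;  2α = 22.62°
edge 4: e_4 = (-1.94, -1.85);  n_4 = (-0.6901, +0.7237)
edge 6: e_6 = (+1.81, +0.75);  n_6 = (+0.3828, -0.9238)
∠(n_4, n_6) = 158.87°
δ = |180° − 158.87°| = 21.13°
21.13° ≤ 2α = 22.62°  →  valid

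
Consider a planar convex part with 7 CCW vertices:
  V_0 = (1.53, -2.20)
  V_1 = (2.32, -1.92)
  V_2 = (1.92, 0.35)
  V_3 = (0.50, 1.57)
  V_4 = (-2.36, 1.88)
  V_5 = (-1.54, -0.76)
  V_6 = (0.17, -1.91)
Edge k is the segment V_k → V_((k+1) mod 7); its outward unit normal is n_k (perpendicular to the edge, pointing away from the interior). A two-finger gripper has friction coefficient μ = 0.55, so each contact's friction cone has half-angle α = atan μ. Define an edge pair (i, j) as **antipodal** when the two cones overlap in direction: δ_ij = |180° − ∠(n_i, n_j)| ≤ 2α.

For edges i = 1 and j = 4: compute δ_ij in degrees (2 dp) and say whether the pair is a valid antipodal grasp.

δ = 7.26°, valid

α = atan 0.55 = 28.81°;  2α = 57.62°
edge 1: e_1 = (-0.40, +2.27);  n_1 = (+0.9848, +0.1735)
edge 4: e_4 = (+0.82, -2.64);  n_4 = (-0.9550, -0.2966)
∠(n_1, n_4) = 172.74°
δ = |180° − 172.74°| = 7.26°
7.26° ≤ 2α = 57.62°  →  valid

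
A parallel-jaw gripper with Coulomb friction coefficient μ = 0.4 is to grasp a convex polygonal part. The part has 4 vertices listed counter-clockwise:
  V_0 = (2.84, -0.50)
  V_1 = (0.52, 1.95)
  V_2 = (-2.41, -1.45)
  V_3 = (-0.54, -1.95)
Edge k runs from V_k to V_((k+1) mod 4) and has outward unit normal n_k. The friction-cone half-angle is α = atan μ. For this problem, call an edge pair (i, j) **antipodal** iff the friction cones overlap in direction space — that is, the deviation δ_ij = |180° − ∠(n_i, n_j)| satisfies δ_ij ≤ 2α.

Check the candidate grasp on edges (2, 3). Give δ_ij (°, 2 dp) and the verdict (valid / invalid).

α = atan 0.4 = 21.80°;  2α = 43.60°
edge 2: e_2 = (+1.87, -0.50);  n_2 = (-0.2583, -0.9661)
edge 3: e_3 = (+3.38, +1.45);  n_3 = (+0.3942, -0.9190)
∠(n_2, n_3) = 38.19°
δ = |180° − 38.19°| = 141.81°
141.81° > 2α = 43.60°  →  invalid

δ = 141.81°, invalid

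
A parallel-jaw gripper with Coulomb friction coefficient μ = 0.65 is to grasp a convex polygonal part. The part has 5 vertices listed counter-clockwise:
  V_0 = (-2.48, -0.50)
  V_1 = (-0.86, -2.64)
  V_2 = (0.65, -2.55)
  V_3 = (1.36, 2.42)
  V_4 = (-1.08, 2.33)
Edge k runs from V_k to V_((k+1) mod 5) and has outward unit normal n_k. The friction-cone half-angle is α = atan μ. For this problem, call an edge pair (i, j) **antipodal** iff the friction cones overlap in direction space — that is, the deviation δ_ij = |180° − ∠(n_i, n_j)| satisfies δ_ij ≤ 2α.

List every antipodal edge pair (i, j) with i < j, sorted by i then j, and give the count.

α = atan 0.65 = 33.02°;  2α = 66.05°
n_0 = (-0.7973, -0.6036)
n_1 = (+0.0595, -0.9982)
n_2 = (+0.9899, -0.1414)
n_3 = (-0.0369, +0.9993)
n_4 = (-0.8963, +0.4434)
  (0,1): δ = 123.72°  ·
  (0,2): δ = 45.26°  ✓
  (0,3): δ = 54.99°  ✓
  (0,4): δ = 116.55°  ·
  (1,2): δ = 101.54°  ·
  (1,3): δ = 1.30°  ✓
  (1,4): δ = 60.27°  ✓
  (2,3): δ = 79.76°  ·
  (2,4): δ = 18.19°  ✓
  (3,4): δ = 118.43°  ·
antipodal pairs: 5

count = 5; pairs: (0,2), (0,3), (1,3), (1,4), (2,4)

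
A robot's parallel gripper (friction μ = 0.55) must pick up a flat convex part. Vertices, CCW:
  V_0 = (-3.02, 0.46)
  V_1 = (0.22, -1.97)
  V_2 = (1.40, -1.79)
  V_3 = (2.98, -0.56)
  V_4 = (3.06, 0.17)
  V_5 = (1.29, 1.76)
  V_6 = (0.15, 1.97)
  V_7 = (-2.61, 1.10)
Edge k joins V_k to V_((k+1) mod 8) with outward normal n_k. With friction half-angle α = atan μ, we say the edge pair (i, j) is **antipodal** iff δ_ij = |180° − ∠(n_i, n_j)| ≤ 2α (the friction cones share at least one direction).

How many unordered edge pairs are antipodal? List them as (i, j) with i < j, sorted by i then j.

count = 11; pairs: (0,4), (0,5), (0,6), (1,4), (1,5), (1,6), (1,7), (2,5), (2,6), (2,7), (3,7)

α = atan 0.55 = 28.81°;  2α = 57.62°
n_0 = (-0.6000, -0.8000)
n_1 = (+0.1508, -0.9886)
n_2 = (+0.6143, -0.7891)
n_3 = (+0.9940, -0.1089)
n_4 = (+0.6683, +0.7439)
n_5 = (+0.1812, +0.9835)
n_6 = (-0.3006, +0.9537)
n_7 = (-0.8420, +0.5394)
  (0,1): δ = 134.46°  ·
  (0,2): δ = 105.23°  ·
  (0,3): δ = 59.38°  ·
  (0,4): δ = 5.06°  ✓
  (0,5): δ = 26.43°  ✓
  (0,6): δ = 54.37°  ✓
  (0,7): δ = 94.23°  ·
  (1,2): δ = 150.77°  ·
  (1,3): δ = 104.93°  ·
  (1,4): δ = 50.61°  ✓
  (1,5): δ = 19.11°  ✓
  (1,6): δ = 8.82°  ✓
  (1,7): δ = 48.68°  ✓
  (2,3): δ = 134.15°  ·
  (2,4): δ = 79.83°  ·
  (2,5): δ = 48.34°  ✓
  (2,6): δ = 20.40°  ✓
  (2,7): δ = 19.46°  ✓
  (3,4): δ = 125.68°  ·
  (3,5): δ = 94.18°  ·
  (3,6): δ = 66.25°  ·
  (3,7): δ = 26.39°  ✓
  (4,5): δ = 148.50°  ·
  (4,6): δ = 120.57°  ·
  (4,7): δ = 80.71°  ·
  (5,6): δ = 152.07°  ·
  (5,7): δ = 112.21°  ·
  (6,7): δ = 140.14°  ·
antipodal pairs: 11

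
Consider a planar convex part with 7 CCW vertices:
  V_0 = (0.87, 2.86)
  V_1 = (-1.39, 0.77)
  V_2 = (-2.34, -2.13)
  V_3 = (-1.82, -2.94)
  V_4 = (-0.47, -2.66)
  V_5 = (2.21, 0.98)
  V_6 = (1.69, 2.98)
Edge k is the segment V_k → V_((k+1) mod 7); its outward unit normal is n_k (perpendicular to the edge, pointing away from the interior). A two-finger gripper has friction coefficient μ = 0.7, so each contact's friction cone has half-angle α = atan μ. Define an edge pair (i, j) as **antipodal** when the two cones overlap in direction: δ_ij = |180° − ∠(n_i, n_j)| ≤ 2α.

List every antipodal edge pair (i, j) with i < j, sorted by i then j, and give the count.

count = 11; pairs: (0,3), (0,4), (0,5), (1,3), (1,4), (1,5), (2,4), (2,5), (2,6), (3,6), (4,6)

α = atan 0.7 = 34.99°;  2α = 69.98°
n_0 = (-0.6790, +0.7342)
n_1 = (-0.9503, +0.3113)
n_2 = (-0.8415, -0.5402)
n_3 = (+0.2031, -0.9792)
n_4 = (+0.8053, -0.5929)
n_5 = (+0.9678, +0.2516)
n_6 = (-0.1448, +0.9895)
  (0,1): δ = 150.90°  ·
  (0,2): δ = 100.06°  ·
  (0,3): δ = 31.04°  ✓
  (0,4): δ = 10.88°  ✓
  (0,5): δ = 61.81°  ✓
  (0,6): δ = 145.56°  ·
  (1,2): δ = 129.16°  ·
  (1,3): δ = 60.14°  ✓
  (1,4): δ = 18.22°  ✓
  (1,5): δ = 32.71°  ✓
  (1,6): δ = 116.46°  ·
  (2,3): δ = 110.98°  ·
  (2,4): δ = 69.06°  ✓
  (2,5): δ = 18.13°  ✓
  (2,6): δ = 65.63°  ✓
  (3,4): δ = 138.08°  ·
  (3,5): δ = 87.14°  ·
  (3,6): δ = 3.39°  ✓
  (4,5): δ = 129.06°  ·
  (4,6): δ = 45.31°  ✓
  (5,6): δ = 96.25°  ·
antipodal pairs: 11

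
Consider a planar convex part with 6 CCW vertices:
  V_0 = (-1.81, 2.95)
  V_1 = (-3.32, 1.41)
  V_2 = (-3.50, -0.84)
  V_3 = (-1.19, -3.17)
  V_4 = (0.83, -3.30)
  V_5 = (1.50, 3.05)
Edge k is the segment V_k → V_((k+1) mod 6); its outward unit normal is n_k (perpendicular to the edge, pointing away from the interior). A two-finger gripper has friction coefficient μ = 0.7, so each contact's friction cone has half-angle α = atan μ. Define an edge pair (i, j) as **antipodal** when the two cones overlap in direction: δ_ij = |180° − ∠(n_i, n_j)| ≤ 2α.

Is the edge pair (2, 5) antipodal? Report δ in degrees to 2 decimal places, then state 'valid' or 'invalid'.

δ = 46.98°, valid

α = atan 0.7 = 34.99°;  2α = 69.98°
edge 2: e_2 = (+2.31, -2.33);  n_2 = (-0.7101, -0.7041)
edge 5: e_5 = (-3.31, -0.10);  n_5 = (-0.0302, +0.9995)
∠(n_2, n_5) = 133.02°
δ = |180° − 133.02°| = 46.98°
46.98° ≤ 2α = 69.98°  →  valid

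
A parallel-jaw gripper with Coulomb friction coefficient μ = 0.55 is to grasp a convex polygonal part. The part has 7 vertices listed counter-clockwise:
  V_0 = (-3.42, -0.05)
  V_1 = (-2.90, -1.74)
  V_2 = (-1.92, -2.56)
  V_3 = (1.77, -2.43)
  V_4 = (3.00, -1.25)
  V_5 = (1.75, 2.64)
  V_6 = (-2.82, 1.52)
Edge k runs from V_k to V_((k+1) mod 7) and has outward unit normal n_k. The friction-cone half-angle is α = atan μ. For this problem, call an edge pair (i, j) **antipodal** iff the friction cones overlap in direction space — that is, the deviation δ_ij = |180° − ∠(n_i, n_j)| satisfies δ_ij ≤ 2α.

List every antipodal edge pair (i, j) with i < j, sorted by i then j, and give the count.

α = atan 0.55 = 28.81°;  2α = 57.62°
n_0 = (-0.9558, -0.2941)
n_1 = (-0.6417, -0.7669)
n_2 = (+0.0352, -0.9994)
n_3 = (+0.6923, -0.7216)
n_4 = (+0.9521, +0.3059)
n_5 = (-0.2380, +0.9713)
n_6 = (-0.9341, +0.3570)
  (0,1): δ = 147.02°  ·
  (0,2): δ = 105.09°  ·
  (0,3): δ = 63.29°  ·
  (0,4): δ = 0.71°  ✓
  (0,5): δ = 86.67°  ·
  (0,6): δ = 141.98°  ·
  (1,2): δ = 138.06°  ·
  (1,3): δ = 96.27°  ·
  (1,4): δ = 32.27°  ✓
  (1,5): δ = 53.69°  ✓
  (1,6): δ = 109.01°  ·
  (2,3): δ = 138.21°  ·
  (2,4): δ = 74.20°  ·
  (2,5): δ = 11.75°  ✓
  (2,6): δ = 67.07°  ·
  (3,4): δ = 116.00°  ·
  (3,5): δ = 30.04°  ✓
  (3,6): δ = 25.27°  ✓
  (4,5): δ = 94.04°  ·
  (4,6): δ = 38.73°  ✓
  (5,6): δ = 124.69°  ·
antipodal pairs: 7

count = 7; pairs: (0,4), (1,4), (1,5), (2,5), (3,5), (3,6), (4,6)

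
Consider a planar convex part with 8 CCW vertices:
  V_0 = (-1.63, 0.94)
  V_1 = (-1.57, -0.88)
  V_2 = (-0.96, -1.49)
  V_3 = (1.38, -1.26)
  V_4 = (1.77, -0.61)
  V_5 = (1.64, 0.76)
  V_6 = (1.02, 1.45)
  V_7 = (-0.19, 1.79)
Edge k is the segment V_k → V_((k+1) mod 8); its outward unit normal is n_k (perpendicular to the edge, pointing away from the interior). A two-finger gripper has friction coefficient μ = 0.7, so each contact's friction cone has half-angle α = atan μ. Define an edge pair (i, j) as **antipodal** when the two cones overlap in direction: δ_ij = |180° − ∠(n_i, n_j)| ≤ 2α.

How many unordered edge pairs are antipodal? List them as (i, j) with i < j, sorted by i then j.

α = atan 0.7 = 34.99°;  2α = 69.98°
n_0 = (-0.9995, -0.0329)
n_1 = (-0.7071, -0.7071)
n_2 = (+0.0978, -0.9952)
n_3 = (+0.8575, -0.5145)
n_4 = (+0.9955, +0.0945)
n_5 = (+0.7438, +0.6684)
n_6 = (+0.2705, +0.9627)
n_7 = (-0.5083, +0.8612)
  (0,1): δ = 136.89°  ·
  (0,2): δ = 86.27°  ·
  (0,3): δ = 32.85°  ✓
  (0,4): δ = 3.53°  ✓
  (0,5): δ = 40.05°  ✓
  (0,6): δ = 72.42°  ·
  (0,7): δ = 118.66°  ·
  (1,2): δ = 129.39°  ·
  (1,3): δ = 75.96°  ·
  (1,4): δ = 39.58°  ✓
  (1,5): δ = 3.06°  ✓
  (1,6): δ = 29.31°  ✓
  (1,7): δ = 75.55°  ·
  (2,3): δ = 126.58°  ·
  (2,4): δ = 90.19°  ·
  (2,5): δ = 53.67°  ✓
  (2,6): δ = 21.31°  ✓
  (2,7): δ = 24.94°  ✓
  (3,4): δ = 143.62°  ·
  (3,5): δ = 107.09°  ·
  (3,6): δ = 74.73°  ·
  (3,7): δ = 28.48°  ✓
  (4,5): δ = 143.48°  ·
  (4,6): δ = 111.12°  ·
  (4,7): δ = 64.87°  ✓
  (5,6): δ = 147.64°  ·
  (5,7): δ = 101.39°  ·
  (6,7): δ = 133.75°  ·
antipodal pairs: 11

count = 11; pairs: (0,3), (0,4), (0,5), (1,4), (1,5), (1,6), (2,5), (2,6), (2,7), (3,7), (4,7)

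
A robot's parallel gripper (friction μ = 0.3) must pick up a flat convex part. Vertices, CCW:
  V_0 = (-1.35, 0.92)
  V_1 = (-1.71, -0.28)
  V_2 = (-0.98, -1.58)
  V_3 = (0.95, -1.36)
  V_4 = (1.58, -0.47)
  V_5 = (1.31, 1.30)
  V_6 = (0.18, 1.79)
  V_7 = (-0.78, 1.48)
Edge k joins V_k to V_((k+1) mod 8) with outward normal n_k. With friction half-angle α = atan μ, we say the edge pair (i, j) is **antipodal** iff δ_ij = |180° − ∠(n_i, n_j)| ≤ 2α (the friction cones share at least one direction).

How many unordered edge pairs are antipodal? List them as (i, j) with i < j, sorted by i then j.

count = 6; pairs: (0,3), (0,4), (1,4), (2,5), (2,6), (3,7)

α = atan 0.3 = 16.70°;  2α = 33.40°
n_0 = (-0.9578, +0.2873)
n_1 = (-0.8719, -0.4896)
n_2 = (+0.1133, -0.9936)
n_3 = (+0.8162, -0.5778)
n_4 = (+0.9886, +0.1508)
n_5 = (+0.3978, +0.9175)
n_6 = (-0.3073, +0.9516)
n_7 = (-0.7008, +0.7133)
  (0,1): δ = 133.98°  ·
  (0,2): δ = 66.80°  ·
  (0,3): δ = 18.59°  ✓
  (0,4): δ = 25.37°  ✓
  (0,5): δ = 83.26°  ·
  (0,6): δ = 124.60°  ·
  (0,7): δ = 151.19°  ·
  (1,2): δ = 112.81°  ·
  (1,3): δ = 64.61°  ·
  (1,4): δ = 20.64°  ✓
  (1,5): δ = 37.24°  ·
  (1,6): δ = 78.58°  ·
  (1,7): δ = 105.18°  ·
  (2,3): δ = 131.80°  ·
  (2,4): δ = 87.83°  ·
  (2,5): δ = 29.95°  ✓
  (2,6): δ = 11.39°  ✓
  (2,7): δ = 37.99°  ·
  (3,4): δ = 136.03°  ·
  (3,5): δ = 78.15°  ·
  (3,6): δ = 36.81°  ·
  (3,7): δ = 10.21°  ✓
  (4,5): δ = 122.12°  ·
  (4,6): δ = 80.78°  ·
  (4,7): δ = 54.18°  ·
  (5,6): δ = 138.66°  ·
  (5,7): δ = 112.06°  ·
  (6,7): δ = 153.40°  ·
antipodal pairs: 6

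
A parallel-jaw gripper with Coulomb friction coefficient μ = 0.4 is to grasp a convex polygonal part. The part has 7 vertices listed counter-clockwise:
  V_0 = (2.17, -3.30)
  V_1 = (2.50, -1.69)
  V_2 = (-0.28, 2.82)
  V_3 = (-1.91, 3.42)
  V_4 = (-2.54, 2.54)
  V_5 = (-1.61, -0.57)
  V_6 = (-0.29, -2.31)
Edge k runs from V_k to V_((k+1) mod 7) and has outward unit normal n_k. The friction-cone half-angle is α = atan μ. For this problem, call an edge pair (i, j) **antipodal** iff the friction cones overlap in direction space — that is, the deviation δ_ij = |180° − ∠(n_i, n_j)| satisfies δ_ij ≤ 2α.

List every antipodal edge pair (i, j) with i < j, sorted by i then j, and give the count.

α = atan 0.4 = 21.80°;  2α = 43.60°
n_0 = (+0.9796, -0.2008)
n_1 = (+0.8513, +0.5247)
n_2 = (+0.3454, +0.9384)
n_3 = (-0.8131, +0.5821)
n_4 = (-0.9581, -0.2865)
n_5 = (-0.7967, -0.6044)
n_6 = (-0.3733, -0.9277)
  (0,1): δ = 136.77°  ·
  (0,2): δ = 98.63°  ·
  (0,3): δ = 24.02°  ✓
  (0,4): δ = 28.23°  ✓
  (0,5): δ = 48.77°  ·
  (0,6): δ = 79.66°  ·
  (1,2): δ = 141.86°  ·
  (1,3): δ = 67.25°  ·
  (1,4): δ = 15.00°  ✓
  (1,5): δ = 5.53°  ✓
  (1,6): δ = 36.43°  ✓
  (2,3): δ = 105.39°  ·
  (2,4): δ = 53.14°  ·
  (2,5): δ = 32.61°  ✓
  (2,6): δ = 1.71°  ✓
  (3,4): δ = 127.75°  ·
  (3,5): δ = 107.22°  ·
  (3,6): δ = 76.32°  ·
  (4,5): δ = 159.46°  ·
  (4,6): δ = 128.57°  ·
  (5,6): δ = 149.11°  ·
antipodal pairs: 7

count = 7; pairs: (0,3), (0,4), (1,4), (1,5), (1,6), (2,5), (2,6)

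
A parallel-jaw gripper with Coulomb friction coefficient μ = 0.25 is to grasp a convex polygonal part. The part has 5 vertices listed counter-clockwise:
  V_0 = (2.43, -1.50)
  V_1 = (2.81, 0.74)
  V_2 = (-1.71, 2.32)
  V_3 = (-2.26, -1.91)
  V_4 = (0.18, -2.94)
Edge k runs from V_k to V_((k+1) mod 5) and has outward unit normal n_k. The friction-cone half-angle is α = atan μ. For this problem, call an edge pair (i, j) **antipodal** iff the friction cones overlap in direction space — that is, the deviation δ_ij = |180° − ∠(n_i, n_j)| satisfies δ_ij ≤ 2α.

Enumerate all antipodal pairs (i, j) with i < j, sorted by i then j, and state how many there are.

count = 2; pairs: (0,2), (1,3)

α = atan 0.25 = 14.04°;  2α = 28.07°
n_0 = (+0.9859, -0.1673)
n_1 = (+0.3300, +0.9440)
n_2 = (-0.9917, +0.1289)
n_3 = (-0.3889, -0.9213)
n_4 = (+0.5391, -0.8423)
  (0,1): δ = 99.64°  ·
  (0,2): δ = 2.22°  ✓
  (0,3): δ = 76.74°  ·
  (0,4): δ = 132.25°  ·
  (1,2): δ = 78.14°  ·
  (1,3): δ = 3.62°  ✓
  (1,4): δ = 51.89°  ·
  (2,3): δ = 105.48°  ·
  (2,4): δ = 49.97°  ·
  (3,4): δ = 124.49°  ·
antipodal pairs: 2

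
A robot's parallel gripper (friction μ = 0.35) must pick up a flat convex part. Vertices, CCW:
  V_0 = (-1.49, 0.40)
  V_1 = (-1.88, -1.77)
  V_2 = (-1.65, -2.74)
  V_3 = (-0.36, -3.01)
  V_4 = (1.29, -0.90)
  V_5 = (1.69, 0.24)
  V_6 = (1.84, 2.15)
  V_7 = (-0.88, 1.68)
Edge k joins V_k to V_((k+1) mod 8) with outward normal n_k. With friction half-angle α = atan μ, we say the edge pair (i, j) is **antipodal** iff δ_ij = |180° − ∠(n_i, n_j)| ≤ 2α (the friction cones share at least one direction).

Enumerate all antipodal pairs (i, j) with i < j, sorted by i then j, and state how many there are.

count = 9; pairs: (0,3), (0,4), (0,5), (1,4), (1,5), (2,6), (3,7), (4,7), (5,7)

α = atan 0.35 = 19.29°;  2α = 38.58°
n_0 = (-0.9842, +0.1769)
n_1 = (-0.9730, -0.2307)
n_2 = (-0.2049, -0.9788)
n_3 = (+0.7877, -0.6160)
n_4 = (+0.9436, -0.3311)
n_5 = (+0.9969, -0.0783)
n_6 = (-0.1703, +0.9854)
n_7 = (-0.9027, +0.4302)
  (0,1): δ = 156.47°  ·
  (0,2): δ = 91.63°  ·
  (0,3): δ = 27.84°  ✓
  (0,4): δ = 9.15°  ✓
  (0,5): δ = 5.70°  ✓
  (0,6): δ = 109.99°  ·
  (0,7): δ = 164.71°  ·
  (1,2): δ = 115.16°  ·
  (1,3): δ = 51.36°  ·
  (1,4): δ = 32.67°  ✓
  (1,5): δ = 17.83°  ✓
  (1,6): δ = 86.46°  ·
  (1,7): δ = 141.18°  ·
  (2,3): δ = 116.20°  ·
  (2,4): δ = 97.51°  ·
  (2,5): δ = 82.67°  ·
  (2,6): δ = 21.63°  ✓
  (2,7): δ = 76.34°  ·
  (3,4): δ = 161.31°  ·
  (3,5): δ = 146.47°  ·
  (3,6): δ = 42.17°  ·
  (3,7): δ = 12.54°  ✓
  (4,5): δ = 165.16°  ·
  (4,6): δ = 60.86°  ·
  (4,7): δ = 6.15°  ✓
  (5,6): δ = 75.71°  ·
  (5,7): δ = 20.99°  ✓
  (6,7): δ = 125.28°  ·
antipodal pairs: 9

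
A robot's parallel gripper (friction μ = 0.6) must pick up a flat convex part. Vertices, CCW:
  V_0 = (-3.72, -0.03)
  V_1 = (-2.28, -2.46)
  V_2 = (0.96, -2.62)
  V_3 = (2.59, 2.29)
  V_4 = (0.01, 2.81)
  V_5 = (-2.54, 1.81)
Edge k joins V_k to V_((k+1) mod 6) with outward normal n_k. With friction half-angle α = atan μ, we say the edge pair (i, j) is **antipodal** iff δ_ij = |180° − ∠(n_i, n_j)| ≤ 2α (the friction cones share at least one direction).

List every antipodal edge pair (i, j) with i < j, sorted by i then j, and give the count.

α = atan 0.6 = 30.96°;  2α = 61.93°
n_0 = (-0.8603, -0.5098)
n_1 = (-0.0493, -0.9988)
n_2 = (+0.9491, -0.3151)
n_3 = (+0.1976, +0.9803)
n_4 = (-0.3651, +0.9310)
n_5 = (-0.8418, +0.5398)
  (0,1): δ = 123.48°  ·
  (0,2): δ = 49.02°  ✓
  (0,3): δ = 47.95°  ✓
  (0,4): δ = 80.76°  ·
  (0,5): δ = 116.68°  ·
  (1,2): δ = 105.54°  ·
  (1,3): δ = 8.57°  ✓
  (1,4): δ = 24.24°  ✓
  (1,5): δ = 60.15°  ✓
  (2,3): δ = 83.03°  ·
  (2,4): δ = 50.22°  ✓
  (2,5): δ = 14.31°  ✓
  (3,4): δ = 147.19°  ·
  (3,5): δ = 111.28°  ·
  (4,5): δ = 144.09°  ·
antipodal pairs: 7

count = 7; pairs: (0,2), (0,3), (1,3), (1,4), (1,5), (2,4), (2,5)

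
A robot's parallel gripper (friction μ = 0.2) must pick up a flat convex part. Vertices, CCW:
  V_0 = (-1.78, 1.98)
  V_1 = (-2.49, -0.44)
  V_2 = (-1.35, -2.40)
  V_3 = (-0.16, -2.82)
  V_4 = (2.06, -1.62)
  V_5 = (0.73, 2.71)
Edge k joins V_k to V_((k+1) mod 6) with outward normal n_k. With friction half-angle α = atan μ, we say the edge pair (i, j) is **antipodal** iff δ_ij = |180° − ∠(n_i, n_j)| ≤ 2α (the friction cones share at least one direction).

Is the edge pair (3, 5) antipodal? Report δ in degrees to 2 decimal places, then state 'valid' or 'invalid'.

α = atan 0.2 = 11.31°;  2α = 22.62°
edge 3: e_3 = (+2.22, +1.20);  n_3 = (+0.4755, -0.8797)
edge 5: e_5 = (-2.51, -0.73);  n_5 = (-0.2793, +0.9602)
∠(n_3, n_5) = 167.82°
δ = |180° − 167.82°| = 12.18°
12.18° ≤ 2α = 22.62°  →  valid

δ = 12.18°, valid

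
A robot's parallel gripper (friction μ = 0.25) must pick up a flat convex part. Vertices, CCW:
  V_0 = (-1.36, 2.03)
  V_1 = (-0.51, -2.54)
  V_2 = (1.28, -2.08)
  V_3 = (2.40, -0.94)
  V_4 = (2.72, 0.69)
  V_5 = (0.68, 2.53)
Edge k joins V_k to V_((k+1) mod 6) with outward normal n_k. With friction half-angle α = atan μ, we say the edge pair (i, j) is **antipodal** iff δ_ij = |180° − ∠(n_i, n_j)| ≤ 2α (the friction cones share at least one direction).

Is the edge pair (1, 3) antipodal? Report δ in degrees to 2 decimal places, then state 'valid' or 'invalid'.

δ = 115.52°, invalid

α = atan 0.25 = 14.04°;  2α = 28.07°
edge 1: e_1 = (+1.79, +0.46);  n_1 = (+0.2489, -0.9685)
edge 3: e_3 = (+0.32, +1.63);  n_3 = (+0.9813, -0.1926)
∠(n_1, n_3) = 64.48°
δ = |180° − 64.48°| = 115.52°
115.52° > 2α = 28.07°  →  invalid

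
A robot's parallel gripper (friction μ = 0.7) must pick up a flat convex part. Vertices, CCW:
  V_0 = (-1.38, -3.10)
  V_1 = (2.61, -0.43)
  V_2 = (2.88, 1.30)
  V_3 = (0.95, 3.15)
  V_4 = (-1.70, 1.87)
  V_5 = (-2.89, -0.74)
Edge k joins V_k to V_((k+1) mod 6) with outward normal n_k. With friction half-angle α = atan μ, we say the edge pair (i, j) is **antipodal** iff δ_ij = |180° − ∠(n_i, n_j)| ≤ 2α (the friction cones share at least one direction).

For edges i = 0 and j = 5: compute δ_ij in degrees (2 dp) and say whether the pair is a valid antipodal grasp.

α = atan 0.7 = 34.99°;  2α = 69.98°
edge 0: e_0 = (+3.99, +2.67);  n_0 = (+0.5561, -0.8311)
edge 5: e_5 = (+1.51, -2.36);  n_5 = (-0.8423, -0.5390)
∠(n_0, n_5) = 91.18°
δ = |180° − 91.18°| = 88.82°
88.82° > 2α = 69.98°  →  invalid

δ = 88.82°, invalid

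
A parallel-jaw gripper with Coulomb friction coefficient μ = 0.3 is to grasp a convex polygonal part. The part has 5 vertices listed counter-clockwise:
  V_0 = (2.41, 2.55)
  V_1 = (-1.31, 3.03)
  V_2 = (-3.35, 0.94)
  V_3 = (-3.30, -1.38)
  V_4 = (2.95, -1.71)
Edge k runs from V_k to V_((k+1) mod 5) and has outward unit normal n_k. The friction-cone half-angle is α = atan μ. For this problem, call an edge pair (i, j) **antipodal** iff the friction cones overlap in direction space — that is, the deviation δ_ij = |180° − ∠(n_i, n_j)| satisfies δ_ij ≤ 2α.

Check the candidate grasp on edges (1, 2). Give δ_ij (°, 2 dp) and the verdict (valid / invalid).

α = atan 0.3 = 16.70°;  2α = 33.40°
edge 1: e_1 = (-2.04, -2.09);  n_1 = (-0.7156, +0.6985)
edge 2: e_2 = (+0.05, -2.32);  n_2 = (-0.9998, -0.0215)
∠(n_1, n_2) = 45.54°
δ = |180° − 45.54°| = 134.46°
134.46° > 2α = 33.40°  →  invalid

δ = 134.46°, invalid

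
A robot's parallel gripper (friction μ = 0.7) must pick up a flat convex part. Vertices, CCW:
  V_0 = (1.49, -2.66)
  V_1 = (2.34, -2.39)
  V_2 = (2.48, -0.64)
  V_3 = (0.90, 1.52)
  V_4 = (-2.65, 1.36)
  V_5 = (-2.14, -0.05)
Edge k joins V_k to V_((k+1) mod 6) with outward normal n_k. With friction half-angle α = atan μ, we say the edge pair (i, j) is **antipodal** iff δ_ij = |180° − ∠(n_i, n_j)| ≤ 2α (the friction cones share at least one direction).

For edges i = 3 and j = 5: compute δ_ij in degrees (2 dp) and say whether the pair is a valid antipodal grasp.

δ = 38.30°, valid

α = atan 0.7 = 34.99°;  2α = 69.98°
edge 3: e_3 = (-3.55, -0.16);  n_3 = (-0.0450, +0.9990)
edge 5: e_5 = (+3.63, -2.61);  n_5 = (-0.5838, -0.8119)
∠(n_3, n_5) = 141.70°
δ = |180° − 141.70°| = 38.30°
38.30° ≤ 2α = 69.98°  →  valid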